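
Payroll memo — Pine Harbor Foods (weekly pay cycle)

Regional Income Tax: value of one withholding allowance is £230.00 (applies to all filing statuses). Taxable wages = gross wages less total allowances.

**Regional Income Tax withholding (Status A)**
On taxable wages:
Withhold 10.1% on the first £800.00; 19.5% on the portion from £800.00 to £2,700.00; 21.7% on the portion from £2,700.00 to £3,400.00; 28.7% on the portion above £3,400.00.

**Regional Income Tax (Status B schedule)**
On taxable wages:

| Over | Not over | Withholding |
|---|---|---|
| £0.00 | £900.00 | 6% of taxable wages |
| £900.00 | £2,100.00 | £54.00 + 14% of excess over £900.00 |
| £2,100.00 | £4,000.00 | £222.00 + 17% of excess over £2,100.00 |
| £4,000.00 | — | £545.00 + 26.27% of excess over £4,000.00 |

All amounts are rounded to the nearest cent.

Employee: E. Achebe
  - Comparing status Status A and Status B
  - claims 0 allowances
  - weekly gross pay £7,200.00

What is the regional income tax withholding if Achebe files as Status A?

Regional Income Tax (Status A): taxable = £7,200.00
  £603.20 + 28.7% × (£7,200.00 − £3,400.00) = £603.20 + 28.7% × £3,800.00 = £1,693.80

£1,693.80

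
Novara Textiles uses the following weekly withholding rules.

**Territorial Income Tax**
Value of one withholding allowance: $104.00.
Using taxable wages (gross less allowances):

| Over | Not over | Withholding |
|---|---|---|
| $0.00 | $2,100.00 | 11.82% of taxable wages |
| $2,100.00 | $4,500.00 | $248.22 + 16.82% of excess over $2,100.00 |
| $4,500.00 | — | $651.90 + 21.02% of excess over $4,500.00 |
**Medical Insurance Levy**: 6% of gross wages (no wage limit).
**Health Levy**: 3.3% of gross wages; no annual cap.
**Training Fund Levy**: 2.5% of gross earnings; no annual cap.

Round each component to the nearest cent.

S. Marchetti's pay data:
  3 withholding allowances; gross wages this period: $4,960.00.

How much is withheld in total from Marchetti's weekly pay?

Territorial Income Tax: taxable = $4,960.00 − 3×$104.00 = $4,648.00
  $651.90 + 21.02% × ($4,648.00 − $4,500.00) = $651.90 + 21.02% × $148.00 = $683.01
Medical Insurance Levy: 6% × $4,960.00 = $297.60
Health Levy: 3.3% × $4,960.00 = $163.68
Training Fund Levy: 2.5% × $4,960.00 = $124.00
Total: $683.01 + $297.60 + $163.68 + $124.00 = $1,268.29

$1,268.29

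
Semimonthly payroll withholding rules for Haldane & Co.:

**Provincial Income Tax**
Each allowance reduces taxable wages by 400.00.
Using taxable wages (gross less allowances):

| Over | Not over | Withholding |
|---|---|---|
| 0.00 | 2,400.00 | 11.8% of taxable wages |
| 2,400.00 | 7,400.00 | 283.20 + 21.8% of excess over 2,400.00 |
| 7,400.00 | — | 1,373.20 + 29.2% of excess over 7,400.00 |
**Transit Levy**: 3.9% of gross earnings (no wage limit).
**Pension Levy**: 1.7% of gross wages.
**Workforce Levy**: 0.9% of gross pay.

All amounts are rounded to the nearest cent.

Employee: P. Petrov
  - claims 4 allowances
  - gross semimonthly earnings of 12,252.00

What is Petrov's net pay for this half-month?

9,132.84

Provincial Income Tax: taxable = 12,252.00 − 4×400.00 = 10,652.00
  1,373.20 + 29.2% × (10,652.00 − 7,400.00) = 1,373.20 + 29.2% × 3,252.00 = 2,322.78
Transit Levy: 3.9% × 12,252.00 = 477.83
Pension Levy: 1.7% × 12,252.00 = 208.28
Workforce Levy: 0.9% × 12,252.00 = 110.27
Total withheld: 2,322.78 + 477.83 + 208.28 + 110.27 = 3,119.16
Net pay: 12,252.00 − 3,119.16 = 9,132.84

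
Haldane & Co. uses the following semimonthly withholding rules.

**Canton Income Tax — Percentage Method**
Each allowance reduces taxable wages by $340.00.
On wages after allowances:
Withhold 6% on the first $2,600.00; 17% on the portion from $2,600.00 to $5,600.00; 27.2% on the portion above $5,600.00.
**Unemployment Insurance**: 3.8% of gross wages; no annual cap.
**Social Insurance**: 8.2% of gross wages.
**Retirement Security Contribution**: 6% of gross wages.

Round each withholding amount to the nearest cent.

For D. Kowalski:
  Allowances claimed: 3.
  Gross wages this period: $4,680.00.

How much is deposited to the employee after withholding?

Canton Income Tax: taxable = $4,680.00 − 3×$340.00 = $3,660.00
  $156.00 + 17% × ($3,660.00 − $2,600.00) = $156.00 + 17% × $1,060.00 = $336.20
Unemployment Insurance: 3.8% × $4,680.00 = $177.84
Social Insurance: 8.2% × $4,680.00 = $383.76
Retirement Security Contribution: 6% × $4,680.00 = $280.80
Total withheld: $336.20 + $177.84 + $383.76 + $280.80 = $1,178.60
Net pay: $4,680.00 − $1,178.60 = $3,501.40

$3,501.40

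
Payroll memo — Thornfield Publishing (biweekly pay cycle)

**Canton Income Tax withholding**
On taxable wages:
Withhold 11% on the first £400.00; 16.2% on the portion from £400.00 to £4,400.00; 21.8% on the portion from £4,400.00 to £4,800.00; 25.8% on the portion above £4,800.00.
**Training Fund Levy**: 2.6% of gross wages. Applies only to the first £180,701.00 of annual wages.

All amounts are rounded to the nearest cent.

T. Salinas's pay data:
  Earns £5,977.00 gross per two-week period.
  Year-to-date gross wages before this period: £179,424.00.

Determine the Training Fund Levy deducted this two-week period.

£33.20

Training Fund Levy: cap £180,701.00 − YTD £179,424.00 = £1,277.00 subject; 2.6% × £1,277.00 = £33.20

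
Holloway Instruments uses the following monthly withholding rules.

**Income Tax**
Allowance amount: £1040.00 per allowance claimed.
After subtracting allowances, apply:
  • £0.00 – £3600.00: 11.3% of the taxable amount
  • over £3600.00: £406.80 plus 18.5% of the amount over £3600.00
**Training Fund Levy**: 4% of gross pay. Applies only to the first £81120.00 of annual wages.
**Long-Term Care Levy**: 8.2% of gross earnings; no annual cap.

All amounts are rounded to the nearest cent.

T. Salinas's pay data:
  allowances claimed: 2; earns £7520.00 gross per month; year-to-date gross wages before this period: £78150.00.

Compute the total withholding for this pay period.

£1482.64

Income Tax: taxable = £7520.00 − 2×£1040.00 = £5440.00
  £406.80 + 18.5% × (£5440.00 − £3600.00) = £406.80 + 18.5% × £1840.00 = £747.20
Training Fund Levy: cap £81120.00 − YTD £78150.00 = £2970.00 subject; 4% × £2970.00 = £118.80
Long-Term Care Levy: 8.2% × £7520.00 = £616.64
Total: £747.20 + £118.80 + £616.64 = £1482.64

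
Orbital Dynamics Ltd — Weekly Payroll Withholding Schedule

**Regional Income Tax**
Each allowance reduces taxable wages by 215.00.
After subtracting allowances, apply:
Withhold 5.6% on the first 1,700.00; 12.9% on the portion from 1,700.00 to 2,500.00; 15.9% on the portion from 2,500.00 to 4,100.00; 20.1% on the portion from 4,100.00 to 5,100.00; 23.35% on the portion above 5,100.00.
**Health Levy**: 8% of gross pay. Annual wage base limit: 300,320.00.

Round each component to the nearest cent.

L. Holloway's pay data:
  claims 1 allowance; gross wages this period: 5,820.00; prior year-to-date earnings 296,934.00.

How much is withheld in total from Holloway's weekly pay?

Regional Income Tax: taxable = 5,820.00 − 1×215.00 = 5,605.00
  653.80 + 23.35% × (5,605.00 − 5,100.00) = 653.80 + 23.35% × 505.00 = 771.72
Health Levy: cap 300,320.00 − YTD 296,934.00 = 3,386.00 subject; 8% × 3,386.00 = 270.88
Total: 771.72 + 270.88 = 1,042.60

1,042.60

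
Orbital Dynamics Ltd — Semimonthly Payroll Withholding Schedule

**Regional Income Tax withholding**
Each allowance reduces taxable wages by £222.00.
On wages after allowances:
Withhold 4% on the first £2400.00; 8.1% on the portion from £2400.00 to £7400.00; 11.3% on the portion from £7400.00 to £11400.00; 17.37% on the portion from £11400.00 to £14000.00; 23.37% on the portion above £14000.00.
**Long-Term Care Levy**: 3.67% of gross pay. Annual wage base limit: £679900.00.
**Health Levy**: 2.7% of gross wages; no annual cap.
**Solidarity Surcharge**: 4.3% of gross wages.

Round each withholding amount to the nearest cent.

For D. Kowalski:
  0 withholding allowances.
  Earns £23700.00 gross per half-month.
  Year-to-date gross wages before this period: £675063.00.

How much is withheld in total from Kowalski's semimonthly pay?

Regional Income Tax: taxable = £23700.00
  £1404.62 + 23.37% × (£23700.00 − £14000.00) = £1404.62 + 23.37% × £9700.00 = £3671.51
Long-Term Care Levy: cap £679900.00 − YTD £675063.00 = £4837.00 subject; 3.67% × £4837.00 = £177.52
Health Levy: 2.7% × £23700.00 = £639.90
Solidarity Surcharge: 4.3% × £23700.00 = £1019.10
Total: £3671.51 + £177.52 + £639.90 + £1019.10 = £5508.03

£5508.03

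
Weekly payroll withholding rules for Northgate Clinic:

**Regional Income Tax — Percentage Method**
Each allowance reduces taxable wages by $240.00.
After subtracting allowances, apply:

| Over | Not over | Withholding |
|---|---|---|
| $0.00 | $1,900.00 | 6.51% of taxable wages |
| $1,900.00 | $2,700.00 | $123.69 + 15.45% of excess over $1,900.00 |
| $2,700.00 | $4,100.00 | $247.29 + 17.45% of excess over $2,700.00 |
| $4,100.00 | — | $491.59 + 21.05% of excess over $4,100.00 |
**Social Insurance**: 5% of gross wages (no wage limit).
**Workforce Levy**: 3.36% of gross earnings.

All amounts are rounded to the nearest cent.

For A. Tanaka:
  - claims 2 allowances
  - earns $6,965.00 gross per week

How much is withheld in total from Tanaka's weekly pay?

$1,575.90

Regional Income Tax: taxable = $6,965.00 − 2×$240.00 = $6,485.00
  $491.59 + 21.05% × ($6,485.00 − $4,100.00) = $491.59 + 21.05% × $2,385.00 = $993.63
Social Insurance: 5% × $6,965.00 = $348.25
Workforce Levy: 3.36% × $6,965.00 = $234.02
Total: $993.63 + $348.25 + $234.02 = $1,575.90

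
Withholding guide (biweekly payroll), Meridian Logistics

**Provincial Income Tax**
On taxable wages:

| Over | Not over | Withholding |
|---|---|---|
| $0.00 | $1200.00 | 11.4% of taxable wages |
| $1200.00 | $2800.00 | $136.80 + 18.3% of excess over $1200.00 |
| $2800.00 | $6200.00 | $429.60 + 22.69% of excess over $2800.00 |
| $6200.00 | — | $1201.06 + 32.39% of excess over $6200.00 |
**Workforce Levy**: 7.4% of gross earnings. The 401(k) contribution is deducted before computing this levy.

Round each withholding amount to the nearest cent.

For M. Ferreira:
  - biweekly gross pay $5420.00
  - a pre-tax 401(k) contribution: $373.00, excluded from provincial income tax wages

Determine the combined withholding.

Provincial Income Tax: taxable = $5420.00 − $373.00 = $5047.00
  $429.60 + 22.69% × ($5047.00 − $2800.00) = $429.60 + 22.69% × $2247.00 = $939.44
Workforce Levy: 7.4% × $5047.00 = $373.48
Total: $939.44 + $373.48 = $1312.92

$1312.92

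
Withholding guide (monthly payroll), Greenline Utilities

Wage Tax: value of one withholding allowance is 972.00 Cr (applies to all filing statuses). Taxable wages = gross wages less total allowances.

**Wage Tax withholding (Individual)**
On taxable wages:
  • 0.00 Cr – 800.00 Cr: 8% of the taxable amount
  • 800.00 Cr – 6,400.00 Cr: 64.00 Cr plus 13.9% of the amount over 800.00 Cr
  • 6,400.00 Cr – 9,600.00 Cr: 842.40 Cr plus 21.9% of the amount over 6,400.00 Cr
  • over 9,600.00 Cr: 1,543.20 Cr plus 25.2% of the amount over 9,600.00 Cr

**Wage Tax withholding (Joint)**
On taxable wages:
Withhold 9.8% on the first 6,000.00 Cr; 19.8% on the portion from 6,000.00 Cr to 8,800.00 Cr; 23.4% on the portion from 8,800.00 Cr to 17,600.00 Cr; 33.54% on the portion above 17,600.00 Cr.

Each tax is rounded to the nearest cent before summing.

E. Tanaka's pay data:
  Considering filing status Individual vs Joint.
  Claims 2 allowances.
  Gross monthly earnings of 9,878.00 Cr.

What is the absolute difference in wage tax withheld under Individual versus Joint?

207.42 Cr

Wage Tax (Individual): taxable = 9,878.00 Cr − 2×972.00 Cr = 7,934.00 Cr
  842.40 Cr + 21.9% × (7,934.00 Cr − 6,400.00 Cr) = 842.40 Cr + 21.9% × 1,534.00 Cr = 1,178.35 Cr
Wage Tax (Joint): taxable = 9,878.00 Cr − 2×972.00 Cr = 7,934.00 Cr
  588.00 Cr + 19.8% × (7,934.00 Cr − 6,000.00 Cr) = 588.00 Cr + 19.8% × 1,934.00 Cr = 970.93 Cr
Difference: |1,178.35 Cr − 970.93 Cr| = 207.42 Cr (higher under Individual)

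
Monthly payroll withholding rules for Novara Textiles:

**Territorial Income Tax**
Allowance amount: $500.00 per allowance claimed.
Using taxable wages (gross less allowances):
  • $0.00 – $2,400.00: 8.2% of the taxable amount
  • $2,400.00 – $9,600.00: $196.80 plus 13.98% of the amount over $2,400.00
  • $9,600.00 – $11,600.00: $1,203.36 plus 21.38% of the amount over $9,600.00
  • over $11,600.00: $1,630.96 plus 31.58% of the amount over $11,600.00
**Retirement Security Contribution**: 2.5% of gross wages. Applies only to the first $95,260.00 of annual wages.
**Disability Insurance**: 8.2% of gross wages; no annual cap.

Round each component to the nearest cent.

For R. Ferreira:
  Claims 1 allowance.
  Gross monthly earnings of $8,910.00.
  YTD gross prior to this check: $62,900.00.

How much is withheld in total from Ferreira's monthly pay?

$1,990.37

Territorial Income Tax: taxable = $8,910.00 − 1×$500.00 = $8,410.00
  $196.80 + 13.98% × ($8,410.00 − $2,400.00) = $196.80 + 13.98% × $6,010.00 = $1,037.00
Retirement Security Contribution: 2.5% × $8,910.00 = $222.75
Disability Insurance: 8.2% × $8,910.00 = $730.62
Total: $1,037.00 + $222.75 + $730.62 = $1,990.37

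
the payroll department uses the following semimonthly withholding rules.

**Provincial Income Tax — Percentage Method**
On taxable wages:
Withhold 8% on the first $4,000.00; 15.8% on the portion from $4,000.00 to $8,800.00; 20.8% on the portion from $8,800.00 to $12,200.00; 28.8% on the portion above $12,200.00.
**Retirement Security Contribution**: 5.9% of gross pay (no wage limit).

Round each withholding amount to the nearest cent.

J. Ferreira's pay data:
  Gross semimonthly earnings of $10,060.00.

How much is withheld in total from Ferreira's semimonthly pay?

Provincial Income Tax: taxable = $10,060.00
  $1,078.40 + 20.8% × ($10,060.00 − $8,800.00) = $1,078.40 + 20.8% × $1,260.00 = $1,340.48
Retirement Security Contribution: 5.9% × $10,060.00 = $593.54
Total: $1,340.48 + $593.54 = $1,934.02

$1,934.02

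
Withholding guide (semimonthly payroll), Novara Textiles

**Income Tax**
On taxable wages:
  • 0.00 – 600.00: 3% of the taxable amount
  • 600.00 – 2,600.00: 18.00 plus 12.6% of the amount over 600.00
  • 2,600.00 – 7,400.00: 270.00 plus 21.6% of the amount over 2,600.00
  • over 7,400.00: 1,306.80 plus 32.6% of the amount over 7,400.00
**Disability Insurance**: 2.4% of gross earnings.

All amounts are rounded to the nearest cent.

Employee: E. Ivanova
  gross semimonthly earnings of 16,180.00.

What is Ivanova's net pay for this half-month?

Income Tax: taxable = 16,180.00
  1,306.80 + 32.6% × (16,180.00 − 7,400.00) = 1,306.80 + 32.6% × 8,780.00 = 4,169.08
Disability Insurance: 2.4% × 16,180.00 = 388.32
Total withheld: 4,169.08 + 388.32 = 4,557.40
Net pay: 16,180.00 − 4,557.40 = 11,622.60

11,622.60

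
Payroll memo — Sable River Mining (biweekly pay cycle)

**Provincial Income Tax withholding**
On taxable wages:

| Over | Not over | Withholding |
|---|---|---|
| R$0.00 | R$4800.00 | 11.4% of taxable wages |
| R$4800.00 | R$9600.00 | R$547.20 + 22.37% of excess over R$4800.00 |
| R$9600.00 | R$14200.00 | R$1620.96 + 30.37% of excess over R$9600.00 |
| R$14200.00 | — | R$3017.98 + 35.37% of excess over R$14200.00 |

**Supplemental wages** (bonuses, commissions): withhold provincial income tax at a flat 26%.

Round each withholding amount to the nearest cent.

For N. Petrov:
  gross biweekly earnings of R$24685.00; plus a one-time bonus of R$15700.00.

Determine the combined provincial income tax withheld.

Provincial Income Tax: taxable = R$24685.00
  R$3017.98 + 35.37% × (R$24685.00 − R$14200.00) = R$3017.98 + 35.37% × R$10485.00 = R$6726.52
Supplemental (26% flat on bonus): 26% × R$15700.00 = R$4082.00
Total provincial income tax: R$6726.52 + R$4082.00 = R$10808.52

R$10808.52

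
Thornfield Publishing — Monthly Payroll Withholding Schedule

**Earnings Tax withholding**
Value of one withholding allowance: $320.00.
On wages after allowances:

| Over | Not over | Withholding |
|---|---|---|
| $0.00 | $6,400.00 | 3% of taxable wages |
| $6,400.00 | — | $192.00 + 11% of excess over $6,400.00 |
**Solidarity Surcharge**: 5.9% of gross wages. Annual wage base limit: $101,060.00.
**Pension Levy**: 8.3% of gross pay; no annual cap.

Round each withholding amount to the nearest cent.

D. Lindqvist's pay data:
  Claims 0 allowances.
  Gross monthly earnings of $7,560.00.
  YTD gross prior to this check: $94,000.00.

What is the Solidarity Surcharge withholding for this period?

$416.54

Solidarity Surcharge: cap $101,060.00 − YTD $94,000.00 = $7,060.00 subject; 5.9% × $7,060.00 = $416.54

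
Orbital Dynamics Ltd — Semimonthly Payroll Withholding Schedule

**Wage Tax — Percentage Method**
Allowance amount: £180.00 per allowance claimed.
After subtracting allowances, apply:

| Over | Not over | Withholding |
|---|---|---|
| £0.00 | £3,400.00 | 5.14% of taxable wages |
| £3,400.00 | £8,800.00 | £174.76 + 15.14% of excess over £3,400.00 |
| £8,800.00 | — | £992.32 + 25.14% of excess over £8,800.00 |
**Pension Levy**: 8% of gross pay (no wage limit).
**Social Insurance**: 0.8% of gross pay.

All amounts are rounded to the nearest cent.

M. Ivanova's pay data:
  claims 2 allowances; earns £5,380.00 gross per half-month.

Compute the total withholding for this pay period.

£893.47

Wage Tax: taxable = £5,380.00 − 2×£180.00 = £5,020.00
  £174.76 + 15.14% × (£5,020.00 − £3,400.00) = £174.76 + 15.14% × £1,620.00 = £420.03
Pension Levy: 8% × £5,380.00 = £430.40
Social Insurance: 0.8% × £5,380.00 = £43.04
Total: £420.03 + £430.40 + £43.04 = £893.47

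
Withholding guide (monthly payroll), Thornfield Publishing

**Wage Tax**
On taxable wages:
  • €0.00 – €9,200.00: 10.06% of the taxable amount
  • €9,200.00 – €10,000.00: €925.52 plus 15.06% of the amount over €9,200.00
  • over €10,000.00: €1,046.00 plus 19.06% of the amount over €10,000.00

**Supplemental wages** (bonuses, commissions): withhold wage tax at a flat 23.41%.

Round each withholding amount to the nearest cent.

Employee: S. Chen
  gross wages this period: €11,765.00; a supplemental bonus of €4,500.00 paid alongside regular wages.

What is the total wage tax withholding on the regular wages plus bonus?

Wage Tax: taxable = €11,765.00
  €1,046.00 + 19.06% × (€11,765.00 − €10,000.00) = €1,046.00 + 19.06% × €1,765.00 = €1,382.41
Supplemental (23.41% flat on bonus): 23.41% × €4,500.00 = €1,053.45
Total wage tax: €1,382.41 + €1,053.45 = €2,435.86

€2,435.86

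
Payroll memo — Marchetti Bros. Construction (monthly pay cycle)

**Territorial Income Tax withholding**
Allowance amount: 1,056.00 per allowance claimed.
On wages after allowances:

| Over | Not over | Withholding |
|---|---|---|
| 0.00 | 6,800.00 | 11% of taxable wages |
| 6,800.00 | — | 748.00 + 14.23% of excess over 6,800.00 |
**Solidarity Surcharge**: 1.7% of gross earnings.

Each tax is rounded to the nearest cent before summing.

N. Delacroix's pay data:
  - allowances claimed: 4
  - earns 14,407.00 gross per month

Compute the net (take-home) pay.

12,932.68

Territorial Income Tax: taxable = 14,407.00 − 4×1,056.00 = 10,183.00
  748.00 + 14.23% × (10,183.00 − 6,800.00) = 748.00 + 14.23% × 3,383.00 = 1,229.40
Solidarity Surcharge: 1.7% × 14,407.00 = 244.92
Total withheld: 1,229.40 + 244.92 = 1,474.32
Net pay: 14,407.00 − 1,474.32 = 12,932.68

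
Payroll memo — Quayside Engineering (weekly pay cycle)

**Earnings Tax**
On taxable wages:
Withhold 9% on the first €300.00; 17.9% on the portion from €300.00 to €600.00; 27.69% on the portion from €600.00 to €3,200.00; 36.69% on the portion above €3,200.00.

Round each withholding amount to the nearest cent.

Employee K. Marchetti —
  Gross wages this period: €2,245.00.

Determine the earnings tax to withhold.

Earnings Tax: taxable = €2,245.00
  €80.70 + 27.69% × (€2,245.00 − €600.00) = €80.70 + 27.69% × €1,645.00 = €536.20

€536.20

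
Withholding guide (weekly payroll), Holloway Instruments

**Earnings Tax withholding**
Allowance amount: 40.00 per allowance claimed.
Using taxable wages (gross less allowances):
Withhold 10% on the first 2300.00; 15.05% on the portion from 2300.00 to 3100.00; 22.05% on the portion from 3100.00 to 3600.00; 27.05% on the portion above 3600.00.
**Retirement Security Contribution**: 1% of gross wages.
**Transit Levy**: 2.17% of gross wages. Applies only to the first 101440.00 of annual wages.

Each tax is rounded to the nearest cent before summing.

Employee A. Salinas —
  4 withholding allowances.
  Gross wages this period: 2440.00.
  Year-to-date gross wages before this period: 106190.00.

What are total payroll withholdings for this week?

Earnings Tax: taxable = 2440.00 − 4×40.00 = 2280.00
  10% × 2280.00 = 228.00
Retirement Security Contribution: 1% × 2440.00 = 24.40
Transit Levy: YTD 106190.00 ≥ cap 101440.00 → 0.00
Total: 228.00 + 24.40 + 0.00 = 252.40

252.40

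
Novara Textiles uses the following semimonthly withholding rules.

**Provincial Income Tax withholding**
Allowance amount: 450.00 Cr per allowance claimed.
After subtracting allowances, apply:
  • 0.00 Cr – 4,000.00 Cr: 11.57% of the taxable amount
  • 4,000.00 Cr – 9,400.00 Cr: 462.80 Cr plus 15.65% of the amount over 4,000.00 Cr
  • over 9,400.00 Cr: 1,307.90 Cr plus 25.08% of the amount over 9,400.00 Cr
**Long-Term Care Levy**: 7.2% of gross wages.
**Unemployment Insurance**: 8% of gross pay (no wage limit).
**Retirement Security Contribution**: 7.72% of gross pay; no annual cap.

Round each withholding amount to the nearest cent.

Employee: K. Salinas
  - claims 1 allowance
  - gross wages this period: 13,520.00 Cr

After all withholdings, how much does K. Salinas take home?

8,192.88 Cr

Provincial Income Tax: taxable = 13,520.00 Cr − 1×450.00 Cr = 13,070.00 Cr
  1,307.90 Cr + 25.08% × (13,070.00 Cr − 9,400.00 Cr) = 1,307.90 Cr + 25.08% × 3,670.00 Cr = 2,228.34 Cr
Long-Term Care Levy: 7.2% × 13,520.00 Cr = 973.44 Cr
Unemployment Insurance: 8% × 13,520.00 Cr = 1,081.60 Cr
Retirement Security Contribution: 7.72% × 13,520.00 Cr = 1,043.74 Cr
Total withheld: 2,228.34 Cr + 973.44 Cr + 1,081.60 Cr + 1,043.74 Cr = 5,327.12 Cr
Net pay: 13,520.00 Cr − 5,327.12 Cr = 8,192.88 Cr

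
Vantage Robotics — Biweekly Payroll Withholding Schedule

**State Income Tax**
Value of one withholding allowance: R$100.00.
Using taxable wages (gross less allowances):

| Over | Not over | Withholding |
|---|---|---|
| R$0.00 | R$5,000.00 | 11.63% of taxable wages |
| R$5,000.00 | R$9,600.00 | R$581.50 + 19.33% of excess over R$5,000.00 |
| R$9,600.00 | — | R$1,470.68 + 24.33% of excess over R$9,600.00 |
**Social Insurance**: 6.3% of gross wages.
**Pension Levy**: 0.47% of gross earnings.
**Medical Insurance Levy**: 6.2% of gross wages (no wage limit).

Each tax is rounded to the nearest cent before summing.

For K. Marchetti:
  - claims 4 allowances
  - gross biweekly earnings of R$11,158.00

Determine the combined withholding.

State Income Tax: taxable = R$11,158.00 − 4×R$100.00 = R$10,758.00
  R$1,470.68 + 24.33% × (R$10,758.00 − R$9,600.00) = R$1,470.68 + 24.33% × R$1,158.00 = R$1,752.42
Social Insurance: 6.3% × R$11,158.00 = R$702.95
Pension Levy: 0.47% × R$11,158.00 = R$52.44
Medical Insurance Levy: 6.2% × R$11,158.00 = R$691.80
Total: R$1,752.42 + R$702.95 + R$52.44 + R$691.80 = R$3,199.61

R$3,199.61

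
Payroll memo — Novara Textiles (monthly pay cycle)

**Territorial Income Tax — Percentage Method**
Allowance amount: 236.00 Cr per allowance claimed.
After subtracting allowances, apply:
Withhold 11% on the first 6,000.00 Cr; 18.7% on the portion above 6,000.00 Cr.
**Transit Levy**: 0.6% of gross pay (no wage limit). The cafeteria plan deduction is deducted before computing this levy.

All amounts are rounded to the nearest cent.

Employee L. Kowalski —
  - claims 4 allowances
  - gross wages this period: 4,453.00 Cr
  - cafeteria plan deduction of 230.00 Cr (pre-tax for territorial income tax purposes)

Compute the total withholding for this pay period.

386.03 Cr

Territorial Income Tax: taxable = 4,453.00 Cr − 230.00 Cr − 4×236.00 Cr = 3,279.00 Cr
  11% × 3,279.00 Cr = 360.69 Cr
Transit Levy: 0.6% × 4,223.00 Cr = 25.34 Cr
Total: 360.69 Cr + 25.34 Cr = 386.03 Cr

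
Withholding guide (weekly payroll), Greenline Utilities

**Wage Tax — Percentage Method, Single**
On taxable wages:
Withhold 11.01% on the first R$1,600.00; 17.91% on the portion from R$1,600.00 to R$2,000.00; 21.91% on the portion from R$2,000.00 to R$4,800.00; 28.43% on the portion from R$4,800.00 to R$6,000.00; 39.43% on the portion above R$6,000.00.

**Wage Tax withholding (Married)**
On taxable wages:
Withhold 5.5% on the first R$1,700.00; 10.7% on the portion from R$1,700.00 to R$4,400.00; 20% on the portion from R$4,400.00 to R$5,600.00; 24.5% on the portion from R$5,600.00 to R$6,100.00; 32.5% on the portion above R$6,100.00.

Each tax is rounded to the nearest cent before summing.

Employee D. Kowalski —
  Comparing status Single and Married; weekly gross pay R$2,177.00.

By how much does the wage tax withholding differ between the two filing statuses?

R$142.04

Wage Tax (Single): taxable = R$2,177.00
  R$247.80 + 21.91% × (R$2,177.00 − R$2,000.00) = R$247.80 + 21.91% × R$177.00 = R$286.58
Wage Tax (Married): taxable = R$2,177.00
  R$93.50 + 10.7% × (R$2,177.00 − R$1,700.00) = R$93.50 + 10.7% × R$477.00 = R$144.54
Difference: |R$286.58 − R$144.54| = R$142.04 (higher under Single)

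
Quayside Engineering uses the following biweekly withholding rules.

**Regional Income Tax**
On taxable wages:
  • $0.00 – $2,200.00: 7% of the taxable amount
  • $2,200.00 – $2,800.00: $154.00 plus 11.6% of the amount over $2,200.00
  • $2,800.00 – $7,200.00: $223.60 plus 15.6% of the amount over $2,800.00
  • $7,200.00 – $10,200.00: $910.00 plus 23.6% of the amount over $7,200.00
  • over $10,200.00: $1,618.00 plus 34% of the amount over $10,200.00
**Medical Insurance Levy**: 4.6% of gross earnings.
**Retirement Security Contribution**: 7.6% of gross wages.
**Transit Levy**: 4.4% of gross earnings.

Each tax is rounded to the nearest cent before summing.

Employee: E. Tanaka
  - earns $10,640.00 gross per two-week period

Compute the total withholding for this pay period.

$3,533.84

Regional Income Tax: taxable = $10,640.00
  $1,618.00 + 34% × ($10,640.00 − $10,200.00) = $1,618.00 + 34% × $440.00 = $1,767.60
Medical Insurance Levy: 4.6% × $10,640.00 = $489.44
Retirement Security Contribution: 7.6% × $10,640.00 = $808.64
Transit Levy: 4.4% × $10,640.00 = $468.16
Total: $1,767.60 + $489.44 + $808.64 + $468.16 = $3,533.84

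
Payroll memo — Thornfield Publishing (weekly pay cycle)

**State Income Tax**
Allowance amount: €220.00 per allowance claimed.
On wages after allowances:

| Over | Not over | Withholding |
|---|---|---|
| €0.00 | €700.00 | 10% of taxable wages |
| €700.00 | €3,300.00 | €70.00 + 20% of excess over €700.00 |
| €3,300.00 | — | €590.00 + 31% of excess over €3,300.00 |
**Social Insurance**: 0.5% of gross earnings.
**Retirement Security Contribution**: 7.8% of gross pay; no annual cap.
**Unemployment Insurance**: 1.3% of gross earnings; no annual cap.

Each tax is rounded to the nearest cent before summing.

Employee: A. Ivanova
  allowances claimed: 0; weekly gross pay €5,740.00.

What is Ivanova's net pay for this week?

State Income Tax: taxable = €5,740.00
  €590.00 + 31% × (€5,740.00 − €3,300.00) = €590.00 + 31% × €2,440.00 = €1,346.40
Social Insurance: 0.5% × €5,740.00 = €28.70
Retirement Security Contribution: 7.8% × €5,740.00 = €447.72
Unemployment Insurance: 1.3% × €5,740.00 = €74.62
Total withheld: €1,346.40 + €28.70 + €447.72 + €74.62 = €1,897.44
Net pay: €5,740.00 − €1,897.44 = €3,842.56

€3,842.56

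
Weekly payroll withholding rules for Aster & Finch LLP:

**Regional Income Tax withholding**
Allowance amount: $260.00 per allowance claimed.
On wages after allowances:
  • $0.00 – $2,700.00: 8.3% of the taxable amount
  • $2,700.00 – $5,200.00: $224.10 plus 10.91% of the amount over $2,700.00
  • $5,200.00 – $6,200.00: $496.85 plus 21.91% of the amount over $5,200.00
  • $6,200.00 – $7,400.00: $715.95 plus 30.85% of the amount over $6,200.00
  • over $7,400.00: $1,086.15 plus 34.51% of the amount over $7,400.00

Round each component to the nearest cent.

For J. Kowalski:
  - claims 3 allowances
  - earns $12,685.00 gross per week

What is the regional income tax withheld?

$2,640.83

Regional Income Tax: taxable = $12,685.00 − 3×$260.00 = $11,905.00
  $1,086.15 + 34.51% × ($11,905.00 − $7,400.00) = $1,086.15 + 34.51% × $4,505.00 = $2,640.83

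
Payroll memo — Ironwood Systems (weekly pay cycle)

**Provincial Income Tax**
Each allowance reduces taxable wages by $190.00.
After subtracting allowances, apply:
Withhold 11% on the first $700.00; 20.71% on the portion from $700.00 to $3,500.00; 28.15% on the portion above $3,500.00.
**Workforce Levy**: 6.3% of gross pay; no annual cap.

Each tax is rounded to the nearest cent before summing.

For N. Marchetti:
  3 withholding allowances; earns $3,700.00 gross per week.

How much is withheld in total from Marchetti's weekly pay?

Provincial Income Tax: taxable = $3,700.00 − 3×$190.00 = $3,130.00
  $77.00 + 20.71% × ($3,130.00 − $700.00) = $77.00 + 20.71% × $2,430.00 = $580.25
Workforce Levy: 6.3% × $3,700.00 = $233.10
Total: $580.25 + $233.10 = $813.35

$813.35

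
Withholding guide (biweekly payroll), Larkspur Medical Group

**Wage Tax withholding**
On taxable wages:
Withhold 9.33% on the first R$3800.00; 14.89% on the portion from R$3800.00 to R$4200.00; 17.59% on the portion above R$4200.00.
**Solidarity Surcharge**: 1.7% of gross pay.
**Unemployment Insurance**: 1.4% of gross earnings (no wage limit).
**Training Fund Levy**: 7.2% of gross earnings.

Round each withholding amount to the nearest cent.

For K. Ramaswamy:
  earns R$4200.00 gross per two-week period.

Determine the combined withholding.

Wage Tax: taxable = R$4200.00
  R$354.54 + 14.89% × (R$4200.00 − R$3800.00) = R$354.54 + 14.89% × R$400.00 = R$414.10
Solidarity Surcharge: 1.7% × R$4200.00 = R$71.40
Unemployment Insurance: 1.4% × R$4200.00 = R$58.80
Training Fund Levy: 7.2% × R$4200.00 = R$302.40
Total: R$414.10 + R$71.40 + R$58.80 + R$302.40 = R$846.70

R$846.70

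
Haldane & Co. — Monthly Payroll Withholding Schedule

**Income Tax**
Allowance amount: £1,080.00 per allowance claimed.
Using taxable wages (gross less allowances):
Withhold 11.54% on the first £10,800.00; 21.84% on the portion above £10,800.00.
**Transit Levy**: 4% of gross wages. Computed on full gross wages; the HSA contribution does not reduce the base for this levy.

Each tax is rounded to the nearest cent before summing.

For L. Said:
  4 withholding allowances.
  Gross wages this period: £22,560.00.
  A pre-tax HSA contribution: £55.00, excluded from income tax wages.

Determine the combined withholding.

Income Tax: taxable = £22,560.00 − £55.00 − 4×£1,080.00 = £18,185.00
  £1,246.32 + 21.84% × (£18,185.00 − £10,800.00) = £1,246.32 + 21.84% × £7,385.00 = £2,859.20
Transit Levy: 4% × £22,560.00 = £902.40
Total: £2,859.20 + £902.40 = £3,761.60

£3,761.60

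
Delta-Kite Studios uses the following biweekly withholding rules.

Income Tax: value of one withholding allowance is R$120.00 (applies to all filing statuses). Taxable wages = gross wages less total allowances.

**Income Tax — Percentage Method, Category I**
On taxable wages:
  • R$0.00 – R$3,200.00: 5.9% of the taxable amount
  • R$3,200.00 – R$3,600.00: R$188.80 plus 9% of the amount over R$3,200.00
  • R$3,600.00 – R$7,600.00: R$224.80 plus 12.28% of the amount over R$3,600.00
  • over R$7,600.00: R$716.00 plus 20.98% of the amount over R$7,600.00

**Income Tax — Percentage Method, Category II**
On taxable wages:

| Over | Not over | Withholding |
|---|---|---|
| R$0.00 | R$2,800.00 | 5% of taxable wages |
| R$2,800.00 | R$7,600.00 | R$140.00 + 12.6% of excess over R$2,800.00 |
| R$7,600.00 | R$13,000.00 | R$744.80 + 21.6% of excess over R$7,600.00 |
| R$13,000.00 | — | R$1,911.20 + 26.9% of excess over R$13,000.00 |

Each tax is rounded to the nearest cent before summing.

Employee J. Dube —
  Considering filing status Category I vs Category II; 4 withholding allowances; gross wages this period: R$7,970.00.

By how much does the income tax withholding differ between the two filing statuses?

Income Tax (Category I): taxable = R$7,970.00 − 4×R$120.00 = R$7,490.00
  R$224.80 + 12.28% × (R$7,490.00 − R$3,600.00) = R$224.80 + 12.28% × R$3,890.00 = R$702.49
Income Tax (Category II): taxable = R$7,970.00 − 4×R$120.00 = R$7,490.00
  R$140.00 + 12.6% × (R$7,490.00 − R$2,800.00) = R$140.00 + 12.6% × R$4,690.00 = R$730.94
Difference: |R$702.49 − R$730.94| = R$28.45 (higher under Category II)

R$28.45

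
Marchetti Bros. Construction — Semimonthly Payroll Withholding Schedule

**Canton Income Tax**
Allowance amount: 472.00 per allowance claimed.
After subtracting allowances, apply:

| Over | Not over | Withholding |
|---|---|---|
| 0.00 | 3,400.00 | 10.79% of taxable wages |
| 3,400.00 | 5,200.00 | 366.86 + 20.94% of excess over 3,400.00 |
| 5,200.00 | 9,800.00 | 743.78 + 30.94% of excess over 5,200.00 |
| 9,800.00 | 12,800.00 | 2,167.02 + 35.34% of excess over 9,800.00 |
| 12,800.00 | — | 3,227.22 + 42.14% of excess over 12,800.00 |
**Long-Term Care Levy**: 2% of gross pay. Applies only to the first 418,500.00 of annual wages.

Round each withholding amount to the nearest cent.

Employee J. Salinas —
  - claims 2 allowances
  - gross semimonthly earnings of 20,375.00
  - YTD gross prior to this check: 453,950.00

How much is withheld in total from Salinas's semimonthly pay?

6,021.52

Canton Income Tax: taxable = 20,375.00 − 2×472.00 = 19,431.00
  3,227.22 + 42.14% × (19,431.00 − 12,800.00) = 3,227.22 + 42.14% × 6,631.00 = 6,021.52
Long-Term Care Levy: YTD 453,950.00 ≥ cap 418,500.00 → 0.00
Total: 6,021.52 + 0.00 = 6,021.52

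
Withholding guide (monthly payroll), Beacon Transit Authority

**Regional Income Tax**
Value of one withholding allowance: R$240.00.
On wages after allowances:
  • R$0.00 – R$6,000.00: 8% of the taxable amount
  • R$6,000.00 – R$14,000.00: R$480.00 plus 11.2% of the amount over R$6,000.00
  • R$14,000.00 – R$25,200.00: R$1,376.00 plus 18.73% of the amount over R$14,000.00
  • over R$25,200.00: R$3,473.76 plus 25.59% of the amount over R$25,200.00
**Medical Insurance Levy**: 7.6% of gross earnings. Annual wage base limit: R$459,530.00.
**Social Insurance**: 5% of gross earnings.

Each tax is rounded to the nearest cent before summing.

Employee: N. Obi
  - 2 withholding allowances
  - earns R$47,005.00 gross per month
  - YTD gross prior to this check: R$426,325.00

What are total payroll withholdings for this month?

Regional Income Tax: taxable = R$47,005.00 − 2×R$240.00 = R$46,525.00
  R$3,473.76 + 25.59% × (R$46,525.00 − R$25,200.00) = R$3,473.76 + 25.59% × R$21,325.00 = R$8,930.83
Medical Insurance Levy: cap R$459,530.00 − YTD R$426,325.00 = R$33,205.00 subject; 7.6% × R$33,205.00 = R$2,523.58
Social Insurance: 5% × R$47,005.00 = R$2,350.25
Total: R$8,930.83 + R$2,523.58 + R$2,350.25 = R$13,804.66

R$13,804.66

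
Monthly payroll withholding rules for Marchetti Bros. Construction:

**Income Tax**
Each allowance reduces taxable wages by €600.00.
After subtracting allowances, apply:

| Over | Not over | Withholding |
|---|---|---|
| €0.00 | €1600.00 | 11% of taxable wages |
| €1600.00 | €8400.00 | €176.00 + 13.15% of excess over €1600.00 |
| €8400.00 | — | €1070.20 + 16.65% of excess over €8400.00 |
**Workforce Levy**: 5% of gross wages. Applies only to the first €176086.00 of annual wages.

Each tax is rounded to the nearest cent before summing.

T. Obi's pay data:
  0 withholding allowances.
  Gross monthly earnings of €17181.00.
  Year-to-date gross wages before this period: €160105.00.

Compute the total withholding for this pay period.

Income Tax: taxable = €17181.00
  €1070.20 + 16.65% × (€17181.00 − €8400.00) = €1070.20 + 16.65% × €8781.00 = €2532.24
Workforce Levy: cap €176086.00 − YTD €160105.00 = €15981.00 subject; 5% × €15981.00 = €799.05
Total: €2532.24 + €799.05 = €3331.29

€3331.29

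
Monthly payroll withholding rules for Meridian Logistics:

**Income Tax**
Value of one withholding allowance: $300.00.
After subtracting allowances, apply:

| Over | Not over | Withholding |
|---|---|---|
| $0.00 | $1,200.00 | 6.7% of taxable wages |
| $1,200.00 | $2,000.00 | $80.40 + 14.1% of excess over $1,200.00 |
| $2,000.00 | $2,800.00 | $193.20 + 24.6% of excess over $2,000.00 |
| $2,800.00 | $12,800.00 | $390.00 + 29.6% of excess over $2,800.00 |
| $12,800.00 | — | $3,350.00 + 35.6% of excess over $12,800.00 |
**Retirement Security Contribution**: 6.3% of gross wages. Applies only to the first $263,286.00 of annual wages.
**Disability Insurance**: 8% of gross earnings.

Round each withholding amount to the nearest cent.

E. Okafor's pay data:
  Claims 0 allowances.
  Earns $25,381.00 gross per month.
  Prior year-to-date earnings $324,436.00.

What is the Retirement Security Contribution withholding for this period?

Retirement Security Contribution: YTD $324,436.00 ≥ cap $263,286.00 → $0.00

$0.00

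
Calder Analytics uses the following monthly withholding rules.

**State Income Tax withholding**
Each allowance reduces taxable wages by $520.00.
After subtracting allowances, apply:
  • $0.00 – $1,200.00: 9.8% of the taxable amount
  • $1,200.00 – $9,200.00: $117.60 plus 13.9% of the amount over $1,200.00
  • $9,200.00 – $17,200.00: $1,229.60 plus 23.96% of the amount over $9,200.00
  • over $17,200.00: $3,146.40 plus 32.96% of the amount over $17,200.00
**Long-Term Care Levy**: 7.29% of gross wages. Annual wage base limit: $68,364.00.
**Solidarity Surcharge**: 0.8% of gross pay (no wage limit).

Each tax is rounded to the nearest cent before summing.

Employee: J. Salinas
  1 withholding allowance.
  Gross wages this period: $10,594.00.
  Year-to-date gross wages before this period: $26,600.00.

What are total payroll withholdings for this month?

$2,296.06

State Income Tax: taxable = $10,594.00 − 1×$520.00 = $10,074.00
  $1,229.60 + 23.96% × ($10,074.00 − $9,200.00) = $1,229.60 + 23.96% × $874.00 = $1,439.01
Long-Term Care Levy: 7.29% × $10,594.00 = $772.30
Solidarity Surcharge: 0.8% × $10,594.00 = $84.75
Total: $1,439.01 + $772.30 + $84.75 = $2,296.06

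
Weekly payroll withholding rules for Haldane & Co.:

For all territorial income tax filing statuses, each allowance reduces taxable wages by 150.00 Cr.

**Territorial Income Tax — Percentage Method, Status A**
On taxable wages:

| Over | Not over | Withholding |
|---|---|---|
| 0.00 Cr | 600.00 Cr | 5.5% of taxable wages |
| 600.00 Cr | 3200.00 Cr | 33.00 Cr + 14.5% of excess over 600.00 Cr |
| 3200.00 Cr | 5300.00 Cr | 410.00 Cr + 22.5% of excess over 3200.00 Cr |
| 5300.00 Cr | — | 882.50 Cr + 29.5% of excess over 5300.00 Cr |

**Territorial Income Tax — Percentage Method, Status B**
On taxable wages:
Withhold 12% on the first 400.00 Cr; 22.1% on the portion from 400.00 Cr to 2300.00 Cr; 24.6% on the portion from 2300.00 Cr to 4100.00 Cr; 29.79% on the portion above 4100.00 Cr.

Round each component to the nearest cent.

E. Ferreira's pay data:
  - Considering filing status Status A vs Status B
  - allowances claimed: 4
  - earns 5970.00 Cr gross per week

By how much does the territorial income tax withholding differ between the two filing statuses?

Territorial Income Tax (Status A): taxable = 5970.00 Cr − 4×150.00 Cr = 5370.00 Cr
  882.50 Cr + 29.5% × (5370.00 Cr − 5300.00 Cr) = 882.50 Cr + 29.5% × 70.00 Cr = 903.15 Cr
Territorial Income Tax (Status B): taxable = 5970.00 Cr − 4×150.00 Cr = 5370.00 Cr
  910.70 Cr + 29.79% × (5370.00 Cr − 4100.00 Cr) = 910.70 Cr + 29.79% × 1270.00 Cr = 1289.03 Cr
Difference: |903.15 Cr − 1289.03 Cr| = 385.88 Cr (higher under Status B)

385.88 Cr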